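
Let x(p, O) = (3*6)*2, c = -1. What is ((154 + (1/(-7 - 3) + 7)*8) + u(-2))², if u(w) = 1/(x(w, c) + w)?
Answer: 1265153761/28900 ≈ 43777.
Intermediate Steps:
x(p, O) = 36 (x(p, O) = 18*2 = 36)
u(w) = 1/(36 + w)
((154 + (1/(-7 - 3) + 7)*8) + u(-2))² = ((154 + (1/(-7 - 3) + 7)*8) + 1/(36 - 2))² = ((154 + (1/(-10) + 7)*8) + 1/34)² = ((154 + (-⅒ + 7)*8) + 1/34)² = ((154 + (69/10)*8) + 1/34)² = ((154 + 276/5) + 1/34)² = (1046/5 + 1/34)² = (35569/170)² = 1265153761/28900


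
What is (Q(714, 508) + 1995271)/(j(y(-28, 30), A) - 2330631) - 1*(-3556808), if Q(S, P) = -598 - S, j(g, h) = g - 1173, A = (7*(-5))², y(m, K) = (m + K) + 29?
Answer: 8293666866625/2331773 ≈ 3.5568e+6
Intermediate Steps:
y(m, K) = 29 + K + m (y(m, K) = (K + m) + 29 = 29 + K + m)
A = 1225 (A = (-35)² = 1225)
j(g, h) = -1173 + g
(Q(714, 508) + 1995271)/(j(y(-28, 30), A) - 2330631) - 1*(-3556808) = ((-598 - 1*714) + 1995271)/((-1173 + (29 + 30 - 28)) - 2330631) - 1*(-3556808) = ((-598 - 714) + 1995271)/((-1173 + 31) - 2330631) + 3556808 = (-1312 + 1995271)/(-1142 - 2330631) + 3556808 = 1993959/(-2331773) + 3556808 = 1993959*(-1/2331773) + 3556808 = -1993959/2331773 + 3556808 = 8293666866625/2331773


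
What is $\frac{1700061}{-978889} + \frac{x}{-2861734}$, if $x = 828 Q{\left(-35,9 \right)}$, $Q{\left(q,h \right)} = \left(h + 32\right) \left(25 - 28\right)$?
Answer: $- \frac{2382714197229}{1400659966763} \approx -1.7011$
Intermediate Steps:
$Q{\left(q,h \right)} = -96 - 3 h$ ($Q{\left(q,h \right)} = \left(32 + h\right) \left(-3\right) = -96 - 3 h$)
$x = -101844$ ($x = 828 \left(-96 - 27\right) = 828 \left(-123\right) = -101844$)
$\frac{1700061}{-978889} + \frac{x}{-2861734} = \frac{1700061}{-978889} - \frac{101844}{-2861734} = 1700061 \left(- \frac{1}{978889}\right) - - \frac{50922}{1430867} = - \frac{1700061}{978889} + \frac{50922}{1430867} = - \frac{2382714197229}{1400659966763}$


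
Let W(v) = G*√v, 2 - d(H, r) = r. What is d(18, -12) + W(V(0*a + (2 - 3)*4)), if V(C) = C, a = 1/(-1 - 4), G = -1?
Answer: 14 - 2*I ≈ 14.0 - 2.0*I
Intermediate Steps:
a = -⅕ (a = 1/(-5) = -⅕ ≈ -0.20000)
d(H, r) = 2 - r
W(v) = -√v
d(18, -12) + W(V(0*a + (2 - 3)*4)) = (2 - 1*(-12)) - √(0*(-⅕) + (2 - 3)*4) = (2 + 12) - √(0 - 1*4) = 14 - √(0 - 4) = 14 - √(-4) = 14 - 2*I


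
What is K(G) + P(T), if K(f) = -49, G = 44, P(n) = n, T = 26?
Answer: -23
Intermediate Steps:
K(G) + P(T) = -49 + 26 = -23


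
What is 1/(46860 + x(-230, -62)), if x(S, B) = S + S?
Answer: 1/46400 ≈ 2.1552e-5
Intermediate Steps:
x(S, B) = 2*S
1/(46860 + x(-230, -62)) = 1/(46860 + 2*(-230)) = 1/(46860 - 460) = 1/46400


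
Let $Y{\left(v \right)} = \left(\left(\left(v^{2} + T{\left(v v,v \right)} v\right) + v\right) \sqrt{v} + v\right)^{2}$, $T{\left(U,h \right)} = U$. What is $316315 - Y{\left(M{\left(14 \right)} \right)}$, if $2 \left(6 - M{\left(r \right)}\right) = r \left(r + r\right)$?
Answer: $8845365858419215 - 2592774200 i \sqrt{190} \approx 8.8454 \cdot 10^{15} - 3.5739 \cdot 10^{10} i$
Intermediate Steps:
$M{\left(r \right)} = 6 - r^{2}$ ($M{\left(r \right)} = 6 - \frac{r \left(r + r\right)}{2} = 6 - \frac{r 2 r}{2} = 6 - \frac{2 r^{2}}{2} = 6 - r^{2}$)
$Y{\left(v \right)} = \left(v + \sqrt{v} \left(v + v^{2} + v^{3}\right)\right)^{2}$ ($Y{\left(v \right)} = \left(\left(\left(v^{2} + v v v\right) + v\right) \sqrt{v} + v\right)^{2} = \left(\left(\left(v^{2} + v^{2} v\right) + v\right) \sqrt{v} + v\right)^{2} = \left(\left(\left(v^{2} + v^{3}\right) + v\right) \sqrt{v} + v\right)^{2} = \left(\left(v + v^{2} + v^{3}\right) \sqrt{v} + v\right)^{2} = \left(\sqrt{v} \left(v + v^{2} + v^{3}\right) + v\right)^{2} = \left(v + \sqrt{v} \left(v + v^{2} + v^{3}\right)\right)^{2}$)
$316315 - Y{\left(M{\left(14 \right)} \right)} = 316315 - \left(\left(6 - 14^{2}\right) + \left(6 - 14^{2}\right)^{\frac{3}{2}} + \left(6 - 14^{2}\right)^{\frac{5}{2}} + \left(6 - 14^{2}\right)^{\frac{7}{2}}\right)^{2} = 316315 - \left(\left(6 - 196\right) + \left(6 - 196\right)^{\frac{3}{2}} + \left(6 - 196\right)^{\frac{5}{2}} + \left(6 - 196\right)^{\frac{7}{2}}\right)^{2} = 316315 - \left(-190 + \left(-190\right)^{\frac{3}{2}} + \left(-190\right)^{\frac{5}{2}} + \left(-190\right)^{\frac{7}{2}}\right)^{2} = 316315 - \left(-190 - 190 i \sqrt{190} + 36100 i \sqrt{190} - 6859000 i \sqrt{190}\right)^{2} = 316315 - \left(-190 - 6823090 i \sqrt{190}\right)^{2}$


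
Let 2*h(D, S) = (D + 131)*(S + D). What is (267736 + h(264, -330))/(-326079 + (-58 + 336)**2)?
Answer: -254701/248795 ≈ -1.0237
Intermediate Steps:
h(D, S) = (131 + D)*(D + S)/2 (h(D, S) = ((D + 131)*(S + D))/2 = ((131 + D)*(D + S))/2 = (131 + D)*(D + S)/2)
(267736 + h(264, -330))/(-326079 + (-58 + 336)**2) = (267736 + ((1/2)*264**2 + (131/2)*264 + (131/2)*(-330) + (1/2)*264*(-330)))/(-326079 + (-58 + 336)**2) = (267736 + ((1/2)*69696 + 17292 - 21615 - 43560))/(-326079 + 278**2) = (267736 + (34848 + 17292 - 21615 - 43560))/(-326079 + 77284) = (267736 - 13035)/(-248795) = 254701*(-1/248795) = -254701/248795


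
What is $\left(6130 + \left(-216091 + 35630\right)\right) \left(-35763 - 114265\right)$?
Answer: $26154531268$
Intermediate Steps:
$\left(6130 + \left(-216091 + 35630\right)\right) \left(-35763 - 114265\right) = \left(6130 - 180461\right) \left(-150028\right) = \left(-174331\right) \left(-150028\right) = 26154531268$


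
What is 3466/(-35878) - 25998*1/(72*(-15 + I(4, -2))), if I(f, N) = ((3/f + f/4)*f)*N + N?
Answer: 77085011/6673308 ≈ 11.551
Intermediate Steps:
I(f, N) = N + N*f*(3/f + f/4) (I(f, N) = ((3/f + f*(1/4))*f)*N + N = ((3/f + f/4)*f)*N + N = (f*(3/f + f/4))*N + N = N*f*(3/f + f/4) + N = N + N*f*(3/f + f/4))
3466/(-35878) - 25998*1/(72*(-15 + I(4, -2))) = 3466/(-35878) - 25998*1/(72*(-15 + (1/4)*(-2)*(16 + 4**2))) = 3466*(-1/35878) - 25998*1/(72*(-15 + (1/4)*(-2)*(16 + 16))) = -1733/17939 - 25998*1/(72*(-15 + (1/4)*(-2)*32)) = -1733/17939 - 25998*1/(72*(-15 - 16)) = -1733/17939 - 25998/(72*(-31)) = -1733/17939 - 25998/(-2232) = -1733/17939 - 25998*(-1/2232) = -1733/17939 + 4333/372 = 77085011/6673308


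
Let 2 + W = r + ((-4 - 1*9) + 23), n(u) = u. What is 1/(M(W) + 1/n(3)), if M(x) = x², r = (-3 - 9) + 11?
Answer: 3/148 ≈ 0.020270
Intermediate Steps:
r = -1 (r = -12 + 11 = -1)
W = 7 (W = -2 + (-1 + ((-4 - 1*9) + 23)) = -2 + (-1 + ((-4 - 9) + 23)) = -2 + (-1 + (-13 + 23)) = -2 + (-1 + 10) = -2 + 9 = 7)
1/(M(W) + 1/n(3)) = 1/(7² + 1/3) = 1/(49 + ⅓) = 1/(148/3) = 3/148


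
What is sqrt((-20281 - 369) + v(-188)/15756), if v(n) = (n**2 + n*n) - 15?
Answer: I*sqrt(1281320173653)/7878 ≈ 143.69*I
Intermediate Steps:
v(n) = -15 + 2*n**2 (v(n) = (n**2 + n**2) - 15 = 2*n**2 - 15 = -15 + 2*n**2)
sqrt((-20281 - 369) + v(-188)/15756) = sqrt((-20281 - 369) + (-15 + 2*(-188)**2)/15756) = sqrt(-20650 + (-15 + 2*35344)*(1/15756)) = sqrt(-20650 + (-15 + 70688)*(1/15756)) = sqrt(-20650 + 70673*(1/15756)) = sqrt(-20650 + 70673/15756) = sqrt(-325290727/15756) = I*sqrt(1281320173653)/7878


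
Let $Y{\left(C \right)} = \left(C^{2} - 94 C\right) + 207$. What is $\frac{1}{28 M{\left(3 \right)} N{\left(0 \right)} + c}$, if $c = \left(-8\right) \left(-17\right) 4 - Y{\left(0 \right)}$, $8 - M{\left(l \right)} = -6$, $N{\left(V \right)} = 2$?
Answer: $\frac{1}{1121} \approx 0.00089206$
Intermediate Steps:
$Y{\left(C \right)} = 207 + C^{2} - 94 C$
$M{\left(l \right)} = 14$ ($M{\left(l \right)} = 8 - -6 = 8 + 6 = 14$)
$c = 337$ ($c = \left(-8\right) \left(-17\right) 4 - \left(207 + 0^{2} - 0\right) = 136 \cdot 4 - \left(207 + 0 + 0\right) = 544 - 207 = 337$)
$\frac{1}{28 M{\left(3 \right)} N{\left(0 \right)} + c} = \frac{1}{28 \cdot 14 \cdot 2 + 337} = \frac{1}{392 \cdot 2 + 337} = \frac{1}{784 + 337} = \frac{1}{1121}$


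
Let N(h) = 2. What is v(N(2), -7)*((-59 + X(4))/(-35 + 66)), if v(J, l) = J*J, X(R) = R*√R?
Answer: -204/31 ≈ -6.5806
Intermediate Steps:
X(R) = R^(3/2)
v(J, l) = J²
v(N(2), -7)*((-59 + X(4))/(-35 + 66)) = 2²*((-59 + 4^(3/2))/(-35 + 66)) = 4*((-59 + 8)/31) = 4*(-51*1/31) = 4*(-51/31) = -204/31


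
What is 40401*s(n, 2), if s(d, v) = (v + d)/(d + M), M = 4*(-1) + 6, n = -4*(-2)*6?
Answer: 40401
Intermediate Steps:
n = 48 (n = 8*6 = 48)
M = 2 (M = -4 + 6 = 2)
s(d, v) = (d + v)/(2 + d) (s(d, v) = (v + d)/(d + 2) = (d + v)/(2 + d))
40401*s(n, 2) = 40401*((48 + 2)/(2 + 48)) = 40401*(50/50) = 40401*((1/50)*50) = 40401*1 = 40401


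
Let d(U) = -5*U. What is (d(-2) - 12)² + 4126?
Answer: 4130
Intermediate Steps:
(d(-2) - 12)² + 4126 = (-5*(-2) - 12)² + 4126 = (10 - 12)² + 4126 = (-2)² + 4126 = 4 + 4126 = 4130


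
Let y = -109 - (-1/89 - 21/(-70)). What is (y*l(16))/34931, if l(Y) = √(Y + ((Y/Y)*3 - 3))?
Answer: -194534/15544295 ≈ -0.012515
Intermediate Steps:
l(Y) = √Y (l(Y) = √(Y + (1*3 - 3)) = √(Y + (3 - 3)) = √(Y + 0) = √Y)
y = -97267/890 (y = -109 - (-1*1/89 - 21*(-1/70)) = -109 - (-1/89 + 3/10) = -109 - 1*257/890 = -109 - 257/890 = -97267/890 ≈ -109.29)
(y*l(16))/34931 = -97267*√16/890/34931 = -97267/890*4*(1/34931) = -194534/445*1/34931 = -194534/15544295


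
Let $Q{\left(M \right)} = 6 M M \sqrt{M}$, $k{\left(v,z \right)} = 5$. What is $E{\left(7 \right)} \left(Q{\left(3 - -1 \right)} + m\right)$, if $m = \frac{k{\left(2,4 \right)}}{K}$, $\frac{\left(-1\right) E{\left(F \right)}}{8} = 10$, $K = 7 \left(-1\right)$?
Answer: $- \frac{107120}{7} \approx -15303.0$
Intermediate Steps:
$K = -7$
$E{\left(F \right)} = -80$ ($E{\left(F \right)} = \left(-8\right) 10 = -80$)
$m = - \frac{5}{7}$ ($m = \frac{5}{-7} = 5 \left(- \frac{1}{7}\right) = - \frac{5}{7} \approx -0.71429$)
$Q{\left(M \right)} = 6 M^{\frac{5}{2}}$ ($Q{\left(M \right)} = 6 M^{2} \sqrt{M} = 6 M^{\frac{5}{2}}$)
$E{\left(7 \right)} \left(Q{\left(3 - -1 \right)} + m\right) = - 80 \left(6 \left(3 - -1\right)^{\frac{5}{2}} - \frac{5}{7}\right) = - 80 \left(6 \left(3 + 1\right)^{\frac{5}{2}} - \frac{5}{7}\right) = - 80 \left(6 \cdot 4^{\frac{5}{2}} - \frac{5}{7}\right) = - 80 \left(6 \cdot 32 - \frac{5}{7}\right) = - 80 \left(192 - \frac{5}{7}\right) = \left(-80\right) \frac{1339}{7} = - \frac{107120}{7}$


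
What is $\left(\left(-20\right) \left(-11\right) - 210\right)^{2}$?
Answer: $100$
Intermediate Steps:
$\left(\left(-20\right) \left(-11\right) - 210\right)^{2} = \left(220 - 210\right)^{2} = 10^{2} = 100$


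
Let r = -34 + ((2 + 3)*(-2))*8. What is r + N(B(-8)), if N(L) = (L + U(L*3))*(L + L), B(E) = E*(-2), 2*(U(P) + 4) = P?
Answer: 1038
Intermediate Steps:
U(P) = -4 + P/2
r = -114 (r = -34 + (5*(-2))*8 = -34 - 10*8 = -34 - 80 = -114)
B(E) = -2*E
N(L) = 2*L*(-4 + 5*L/2) (N(L) = (L + (-4 + (L*3)/2))*(L + L) = (L + (-4 + (3*L)/2))*(2*L) = (L + (-4 + 3*L/2))*(2*L) = (-4 + 5*L/2)*(2*L) = 2*L*(-4 + 5*L/2))
r + N(B(-8)) = -114 + (-2*(-8))*(-8 + 5*(-2*(-8))) = -114 + 16*(-8 + 5*16) = -114 + 16*(-8 + 80) = -114 + 16*72 = -114 + 1152 = 1038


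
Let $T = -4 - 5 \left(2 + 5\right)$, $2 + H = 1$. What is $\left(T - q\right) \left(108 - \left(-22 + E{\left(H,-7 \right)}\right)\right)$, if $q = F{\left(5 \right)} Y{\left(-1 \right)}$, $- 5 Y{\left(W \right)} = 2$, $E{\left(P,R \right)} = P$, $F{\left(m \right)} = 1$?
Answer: $- \frac{25283}{5} \approx -5056.6$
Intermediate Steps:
$H = -1$ ($H = -2 + 1 = -1$)
$Y{\left(W \right)} = - \frac{2}{5}$ ($Y{\left(W \right)} = \left(- \frac{1}{5}\right) 2 = - \frac{2}{5}$)
$q = - \frac{2}{5}$ ($q = 1 \left(- \frac{2}{5}\right) = - \frac{2}{5} \approx -0.4$)
$T = -39$ ($T = -4 - 35 = -39$)
$\left(T - q\right) \left(108 - \left(-22 + E{\left(H,-7 \right)}\right)\right) = \left(-39 - - \frac{2}{5}\right) \left(108 + \left(22 - -1\right)\right) = \left(-39 + \frac{2}{5}\right) \left(108 + \left(22 + 1\right)\right) = - \frac{193 \left(108 + 23\right)}{5} = \left(- \frac{193}{5}\right) 131 = - \frac{25283}{5}$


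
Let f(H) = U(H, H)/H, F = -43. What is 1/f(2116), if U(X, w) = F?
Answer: -2116/43 ≈ -49.209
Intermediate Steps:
U(X, w) = -43
f(H) = -43/H
1/f(2116) = 1/(-43/2116) = -2116/43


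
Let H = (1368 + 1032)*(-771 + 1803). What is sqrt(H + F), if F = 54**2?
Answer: 6*sqrt(68881) ≈ 1574.7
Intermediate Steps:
H = 2476800 (H = 2400*1032 = 2476800)
F = 2916
sqrt(H + F) = sqrt(2476800 + 2916) = sqrt(2479716) = 6*sqrt(68881)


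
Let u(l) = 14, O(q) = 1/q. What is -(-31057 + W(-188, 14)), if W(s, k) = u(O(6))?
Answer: 31043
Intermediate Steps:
O(q) = 1/q
W(s, k) = 14
-(-31057 + W(-188, 14)) = -(-31057 + 14) = -1*(-31043) = 31043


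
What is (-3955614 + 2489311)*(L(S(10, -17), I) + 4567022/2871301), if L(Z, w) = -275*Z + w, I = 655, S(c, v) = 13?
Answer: 12287079390933094/2871301 ≈ 4.2793e+9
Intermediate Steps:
L(Z, w) = w - 275*Z
(-3955614 + 2489311)*(L(S(10, -17), I) + 4567022/2871301) = (-3955614 + 2489311)*((655 - 275*13) + 4567022/2871301) = -1466303*((655 - 3575) + 4567022*(1/2871301)) = -1466303*(-2920 + 4567022/2871301) = -1466303*(-8379631898/2871301) = 12287079390933094/2871301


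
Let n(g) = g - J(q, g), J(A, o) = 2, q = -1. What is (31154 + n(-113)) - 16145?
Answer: 14894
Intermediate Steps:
n(g) = -2 + g (n(g) = g - 1*2 = g - 2 = -2 + g)
(31154 + n(-113)) - 16145 = (31154 + (-2 - 113)) - 16145 = (31154 - 115) - 16145 = 31039 - 16145 = 14894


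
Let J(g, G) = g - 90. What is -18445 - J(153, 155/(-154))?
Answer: -18508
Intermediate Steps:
J(g, G) = -90 + g
-18445 - J(153, 155/(-154)) = -18445 - (-90 + 153) = -18445 - 1*63 = -18445 - 63 = -18508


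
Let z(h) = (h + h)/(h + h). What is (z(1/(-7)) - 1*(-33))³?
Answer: 39304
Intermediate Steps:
z(h) = 1 (z(h) = (2*h)/((2*h)) = (2*h)*(1/(2*h)) = 1)
(z(1/(-7)) - 1*(-33))³ = (1 - 1*(-33))³ = (1 + 33)³ = 34³ = 39304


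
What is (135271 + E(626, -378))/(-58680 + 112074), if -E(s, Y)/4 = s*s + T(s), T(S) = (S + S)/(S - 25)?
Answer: -860777041/32089794 ≈ -26.824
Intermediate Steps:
T(S) = 2*S/(-25 + S) (T(S) = (2*S)/(-25 + S) = 2*S/(-25 + S))
E(s, Y) = -4*s² - 8*s/(-25 + s) (E(s, Y) = -4*(s*s + 2*s/(-25 + s)) = -4*(s² + 2*s/(-25 + s)) = -4*s² - 8*s/(-25 + s))
(135271 + E(626, -378))/(-58680 + 112074) = (135271 + 4*626*(-2 + 626*(25 - 1*626))/(-25 + 626))/(-58680 + 112074) = (135271 + 4*626*(-2 + 626*(25 - 626))/601)/53394 = (135271 + 4*626*(1/601)*(-2 + 626*(-601)))*(1/53394) = (135271 + 4*626*(1/601)*(-2 - 376226))*(1/53394) = (135271 + 4*626*(1/601)*(-376228))*(1/53394) = (135271 - 942074912/601)*(1/53394) = -860777041/601*1/53394 = -860777041/32089794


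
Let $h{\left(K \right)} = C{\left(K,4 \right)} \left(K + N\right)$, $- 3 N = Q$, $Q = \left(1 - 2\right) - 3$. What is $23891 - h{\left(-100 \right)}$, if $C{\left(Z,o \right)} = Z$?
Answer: $\frac{42073}{3} \approx 14024.0$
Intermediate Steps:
$Q = -4$ ($Q = -1 - 3 = -4$)
$N = \frac{4}{3}$ ($N = \left(- \frac{1}{3}\right) \left(-4\right) = \frac{4}{3} \approx 1.3333$)
$h{\left(K \right)} = K \left(\frac{4}{3} + K\right)$ ($h{\left(K \right)} = K \left(K + \frac{4}{3}\right) = K \left(\frac{4}{3} + K\right)$)
$23891 - h{\left(-100 \right)} = 23891 - \frac{1}{3} \left(-100\right) \left(4 + 3 \left(-100\right)\right) = 23891 - \frac{1}{3} \left(-100\right) \left(4 - 300\right) = 23891 - \frac{1}{3} \left(-100\right) \left(-296\right) = 23891 - \frac{29600}{3} = \frac{42073}{3}$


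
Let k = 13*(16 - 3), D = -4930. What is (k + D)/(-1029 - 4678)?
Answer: 4761/5707 ≈ 0.83424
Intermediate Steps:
k = 169 (k = 13*13 = 169)
(k + D)/(-1029 - 4678) = (169 - 4930)/(-1029 - 4678) = -4761/(-5707) = -4761*(-1/5707) = 4761/5707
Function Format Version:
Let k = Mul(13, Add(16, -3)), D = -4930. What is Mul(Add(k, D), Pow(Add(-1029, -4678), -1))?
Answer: Rational(4761, 5707) ≈ 0.83424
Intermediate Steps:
k = 169 (k = Mul(13, 13) = 169)
Mul(Add(k, D), Pow(Add(-1029, -4678), -1)) = Mul(Add(169, -4930), Pow(Add(-1029, -4678), -1)) = Mul(-4761, Pow(-5707, -1)) = Mul(-4761, Rational(-1, 5707)) = Rational(4761, 5707)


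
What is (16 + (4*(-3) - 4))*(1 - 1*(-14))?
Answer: 0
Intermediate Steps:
(16 + (4*(-3) - 4))*(1 - 1*(-14)) = (16 + (-12 - 4))*(1 + 14) = (16 - 16)*15 = 0*15 = 0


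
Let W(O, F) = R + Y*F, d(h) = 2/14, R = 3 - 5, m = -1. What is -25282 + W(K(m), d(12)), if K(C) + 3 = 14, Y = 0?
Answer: -25284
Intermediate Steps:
K(C) = 11 (K(C) = -3 + 14 = 11)
R = -2
d(h) = ⅐ (d(h) = 2*(1/14) = ⅐)
W(O, F) = -2 (W(O, F) = -2 + 0*F = -2 + 0 = -2)
-25282 + W(K(m), d(12)) = -25282 - 2 = -25284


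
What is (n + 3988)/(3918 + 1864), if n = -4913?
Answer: -925/5782 ≈ -0.15998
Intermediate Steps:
(n + 3988)/(3918 + 1864) = (-4913 + 3988)/(3918 + 1864) = -925/5782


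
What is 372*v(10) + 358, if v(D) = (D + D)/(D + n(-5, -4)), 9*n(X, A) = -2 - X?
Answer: 1078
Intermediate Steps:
n(X, A) = -2/9 - X/9 (n(X, A) = (-2 - X)/9 = -2/9 - X/9)
v(D) = 2*D/(⅓ + D) (v(D) = (D + D)/(D + (-2/9 - ⅑*(-5))) = (2*D)/(D + (-2/9 + 5/9)) = (2*D)/(D + ⅓) = (2*D)/(⅓ + D) = 2*D/(⅓ + D))
372*v(10) + 358 = 372*(6*10/(1 + 3*10)) + 358 = 372*(6*10/(1 + 30)) + 358 = 372*(6*10/31) + 358 = 372*(6*10*(1/31)) + 358 = 372*(60/31) + 358 = 720 + 358 = 1078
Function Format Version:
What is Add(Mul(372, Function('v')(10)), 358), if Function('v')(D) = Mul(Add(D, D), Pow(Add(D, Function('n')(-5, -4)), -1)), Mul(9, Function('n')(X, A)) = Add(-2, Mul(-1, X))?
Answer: 1078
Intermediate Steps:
Function('n')(X, A) = Add(Rational(-2, 9), Mul(Rational(-1, 9), X)) (Function('n')(X, A) = Mul(Rational(1, 9), Add(-2, Mul(-1, X))) = Add(Rational(-2, 9), Mul(Rational(-1, 9), X)))
Function('v')(D) = Mul(2, D, Pow(Add(Rational(1, 3), D), -1)) (Function('v')(D) = Mul(Add(D, D), Pow(Add(D, Add(Rational(-2, 9), Mul(Rational(-1, 9), -5))), -1)) = Mul(Mul(2, D), Pow(Add(D, Add(Rational(-2, 9), Rational(5, 9))), -1)) = Mul(Mul(2, D), Pow(Add(D, Rational(1, 3)), -1)) = Mul(Mul(2, D), Pow(Add(Rational(1, 3), D), -1)) = Mul(2, D, Pow(Add(Rational(1, 3), D), -1)))
Add(Mul(372, Function('v')(10)), 358) = Add(Mul(372, Mul(6, 10, Pow(Add(1, Mul(3, 10)), -1))), 358) = Add(Mul(372, Mul(6, 10, Pow(Add(1, 30), -1))), 358) = Add(Mul(372, Mul(6, 10, Pow(31, -1))), 358) = Add(Mul(372, Mul(6, 10, Rational(1, 31))), 358) = Add(Mul(372, Rational(60, 31)), 358) = Add(720, 358) = 1078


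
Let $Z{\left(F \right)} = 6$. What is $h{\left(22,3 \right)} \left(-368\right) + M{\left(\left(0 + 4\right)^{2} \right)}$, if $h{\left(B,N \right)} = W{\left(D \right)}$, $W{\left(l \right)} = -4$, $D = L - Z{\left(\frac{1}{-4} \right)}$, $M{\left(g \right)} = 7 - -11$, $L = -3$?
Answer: $1490$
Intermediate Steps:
$M{\left(g \right)} = 18$ ($M{\left(g \right)} = 7 + 11 = 18$)
$D = -9$ ($D = -3 - 6 = -9$)
$h{\left(B,N \right)} = -4$
$h{\left(22,3 \right)} \left(-368\right) + M{\left(\left(0 + 4\right)^{2} \right)} = \left(-4\right) \left(-368\right) + 18 = 1472 + 18 = 1490$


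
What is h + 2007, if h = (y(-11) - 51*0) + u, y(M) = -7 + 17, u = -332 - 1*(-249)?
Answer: 1934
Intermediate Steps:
u = -83 (u = -332 + 249 = -83)
y(M) = 10
h = -73 (h = (10 - 51*0) - 83 = (10 + 0) - 83 = 10 - 83 = -73)
h + 2007 = -73 + 2007 = 1934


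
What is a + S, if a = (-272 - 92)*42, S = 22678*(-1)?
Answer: -37966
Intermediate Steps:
S = -22678
a = -15288 (a = -364*42 = -15288)
a + S = -15288 - 22678 = -37966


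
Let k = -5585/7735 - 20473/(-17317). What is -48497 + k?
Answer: -1299193154661/26789399 ≈ -48497.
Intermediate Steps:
k = 12328642/26789399 (k = -5585*1/7735 - 20473*(-1/17317) = -1117/1547 + 20473/17317 = 12328642/26789399 ≈ 0.46021)
-48497 + k = -48497 + 12328642/26789399 = -1299193154661/26789399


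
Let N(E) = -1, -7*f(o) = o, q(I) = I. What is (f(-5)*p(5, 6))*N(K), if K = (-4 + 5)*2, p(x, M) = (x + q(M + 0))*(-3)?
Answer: 165/7 ≈ 23.571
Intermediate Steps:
p(x, M) = -3*M - 3*x (p(x, M) = (x + (M + 0))*(-3) = (x + M)*(-3) = (M + x)*(-3) = -3*M - 3*x)
K = 2 (K = 1*2 = 2)
f(o) = -o/7
(f(-5)*p(5, 6))*N(K) = ((-1/7*(-5))*(-3*6 - 3*5))*(-1) = (5*(-18 - 15)/7)*(-1) = ((5/7)*(-33))*(-1) = -165/7*(-1) = 165/7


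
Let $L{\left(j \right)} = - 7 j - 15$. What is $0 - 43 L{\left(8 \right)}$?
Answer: $3053$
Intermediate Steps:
$L{\left(j \right)} = -15 - 7 j$ ($L{\left(j \right)} = - 7 j - 15 = -15 - 7 j$)
$0 - 43 L{\left(8 \right)} = 0 - 43 \left(-15 - 56\right) = 0 - -3053 = 0 + 3053 = 3053$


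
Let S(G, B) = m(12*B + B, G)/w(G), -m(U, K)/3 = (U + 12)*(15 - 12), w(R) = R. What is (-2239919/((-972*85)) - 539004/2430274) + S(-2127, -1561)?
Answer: -4194334381314353/71179784828460 ≈ -58.926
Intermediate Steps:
m(U, K) = -108 - 9*U (m(U, K) = -3*(U + 12)*(15 - 12) = -3*(12 + U)*3 = -3*(36 + 3*U) = -108 - 9*U)
S(G, B) = (-108 - 117*B)/G (S(G, B) = (-108 - 9*(12*B + B))/G = (-108 - 117*B)/G)
(-2239919/((-972*85)) - 539004/2430274) + S(-2127, -1561) = (-2239919/((-972*85)) - 539004/2430274) + 9*(-12 - 13*(-1561))/(-2127) = (-2239919/(-82620) - 539004*1/2430274) + 9*(-1/2127)*(-12 + 20293) = (-2239919*(-1/82620) - 269502/1215137) + 9*(-1/2127)*20281 = (2239919/82620 - 269502/1215137) - 60843/709 = 2699542198663/100394618940 - 60843/709 = -4194334381314353/71179784828460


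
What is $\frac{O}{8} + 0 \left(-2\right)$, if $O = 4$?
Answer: $\frac{1}{2} \approx 0.5$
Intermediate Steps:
$\frac{O}{8} + 0 \left(-2\right) = \frac{4}{8} + 0 \left(-2\right) = 4 \cdot \frac{1}{8} + 0 = \frac{1}{2} + 0 = \frac{1}{2}$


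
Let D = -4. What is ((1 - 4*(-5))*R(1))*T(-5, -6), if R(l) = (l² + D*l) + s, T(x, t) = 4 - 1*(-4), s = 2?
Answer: -168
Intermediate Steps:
T(x, t) = 8 (T(x, t) = 4 + 4 = 8)
R(l) = 2 + l² - 4*l (R(l) = (l² - 4*l) + 2 = 2 + l² - 4*l)
((1 - 4*(-5))*R(1))*T(-5, -6) = ((1 - 4*(-5))*(2 + 1² - 4*1))*8 = ((1 + 20)*(2 + 1 - 4))*8 = (21*(-1))*8 = -21*8 = -168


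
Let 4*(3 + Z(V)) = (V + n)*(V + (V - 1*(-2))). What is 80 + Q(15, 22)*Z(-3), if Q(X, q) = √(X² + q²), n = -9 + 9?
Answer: 80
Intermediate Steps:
n = 0
Z(V) = -3 + V*(2 + 2*V)/4 (Z(V) = -3 + ((V + 0)*(V + (V - 1*(-2))))/4 = -3 + (V*(V + (V + 2)))/4 = -3 + (V*(V + (2 + V)))/4 = -3 + (V*(2 + 2*V))/4 = -3 + V*(2 + 2*V)/4)
80 + Q(15, 22)*Z(-3) = 80 + √(15² + 22²)*(-3 + (½)*(-3) + (½)*(-3)²) = 80 + √(225 + 484)*(-3 - 3/2 + (½)*9) = 80 + √709*(-3 - 3/2 + 9/2) = 80 + √709*0 = 80 + 0 = 80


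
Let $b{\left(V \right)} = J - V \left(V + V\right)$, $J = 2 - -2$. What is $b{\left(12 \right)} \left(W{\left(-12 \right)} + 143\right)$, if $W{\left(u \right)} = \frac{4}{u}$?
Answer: $- \frac{121552}{3} \approx -40517.0$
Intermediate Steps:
$J = 4$ ($J = 2 + 2 = 4$)
$b{\left(V \right)} = 4 - 2 V^{2}$ ($b{\left(V \right)} = 4 - V \left(V + V\right) = 4 - V 2 V = 4 - 2 V^{2}$)
$b{\left(12 \right)} \left(W{\left(-12 \right)} + 143\right) = \left(4 - 2 \cdot 12^{2}\right) \left(\frac{4}{-12} + 143\right) = \left(4 - 288\right) \left(4 \left(- \frac{1}{12}\right) + 143\right) = \left(4 - 288\right) \left(- \frac{1}{3} + 143\right) = \left(-284\right) \frac{428}{3} = - \frac{121552}{3}$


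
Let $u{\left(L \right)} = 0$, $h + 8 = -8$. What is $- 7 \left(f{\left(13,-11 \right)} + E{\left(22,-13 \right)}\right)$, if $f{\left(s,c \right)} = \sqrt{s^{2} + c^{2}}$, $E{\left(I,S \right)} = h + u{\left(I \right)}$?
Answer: $112 - 7 \sqrt{290} \approx -7.2057$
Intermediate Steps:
$h = -16$ ($h = -8 - 8 = -16$)
$E{\left(I,S \right)} = -16$ ($E{\left(I,S \right)} = -16 + 0 = -16$)
$f{\left(s,c \right)} = \sqrt{c^{2} + s^{2}}$
$- 7 \left(f{\left(13,-11 \right)} + E{\left(22,-13 \right)}\right) = - 7 \left(\sqrt{\left(-11\right)^{2} + 13^{2}} - 16\right) = - 7 \left(\sqrt{121 + 169} - 16\right) = - 7 \left(\sqrt{290} - 16\right) = - 7 \left(-16 + \sqrt{290}\right) = 112 - 7 \sqrt{290}$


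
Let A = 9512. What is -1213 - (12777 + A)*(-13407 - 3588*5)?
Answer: 698692070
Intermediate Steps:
-1213 - (12777 + A)*(-13407 - 3588*5) = -1213 - (12777 + 9512)*(-13407 - 3588*5) = -1213 - 22289*(-13407 - 17940) = -1213 - 22289*(-31347) = -1213 - 1*(-698693283) = -1213 + 698693283 = 698692070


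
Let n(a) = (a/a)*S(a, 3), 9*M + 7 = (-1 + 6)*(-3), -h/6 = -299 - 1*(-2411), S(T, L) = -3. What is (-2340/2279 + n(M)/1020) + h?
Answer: -9819823799/774860 ≈ -12673.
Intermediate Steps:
h = -12672 (h = -6*(-299 - 1*(-2411)) = -6*(-299 + 2411) = -6*2112 = -12672)
M = -22/9 (M = -7/9 + ((-1 + 6)*(-3))/9 = -7/9 + (5*(-3))/9 = -7/9 + (⅑)*(-15) = -7/9 - 5/3 = -22/9 ≈ -2.4444)
n(a) = -3 (n(a) = (a/a)*(-3) = 1*(-3) = -3)
(-2340/2279 + n(M)/1020) + h = (-2340/2279 - 3/1020) - 12672 = (-2340*1/2279 - 3*1/1020) - 12672 = (-2340/2279 - 1/340) - 12672 = -797879/774860 - 12672 = -9819823799/774860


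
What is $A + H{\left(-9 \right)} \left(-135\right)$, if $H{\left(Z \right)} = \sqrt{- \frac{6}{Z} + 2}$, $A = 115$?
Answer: $115 - 90 \sqrt{6} \approx -105.45$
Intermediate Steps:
$H{\left(Z \right)} = \sqrt{2 - \frac{6}{Z}}$
$A + H{\left(-9 \right)} \left(-135\right) = 115 + \sqrt{2 - \frac{6}{-9}} \left(-135\right) = 115 + \sqrt{2 - - \frac{2}{3}} \left(-135\right) = 115 + \sqrt{2 + \frac{2}{3}} \left(-135\right) = 115 + \sqrt{\frac{8}{3}} \left(-135\right) = 115 + \frac{2 \sqrt{6}}{3} \left(-135\right) = 115 - 90 \sqrt{6}$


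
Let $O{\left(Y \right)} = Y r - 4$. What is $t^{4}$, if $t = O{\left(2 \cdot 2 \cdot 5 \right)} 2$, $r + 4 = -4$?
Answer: $11574317056$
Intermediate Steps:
$r = -8$ ($r = -4 - 4 = -8$)
$O{\left(Y \right)} = -4 - 8 Y$ ($O{\left(Y \right)} = Y \left(-8\right) - 4 = - 8 Y - 4 = -4 - 8 Y$)
$t = -328$ ($t = \left(-4 - 8 \cdot 2 \cdot 2 \cdot 5\right) 2 = \left(-4 - 8 \cdot 4 \cdot 5\right) 2 = \left(-4 - 160\right) 2 = \left(-164\right) 2 = -328$)
$t^{4} = \left(-328\right)^{4} = 11574317056$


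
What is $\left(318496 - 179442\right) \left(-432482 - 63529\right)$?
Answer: $-68972313594$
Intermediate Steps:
$\left(318496 - 179442\right) \left(-432482 - 63529\right) = 139054 \left(-432482 - 63529\right) = 139054 \left(-496011\right) = -68972313594$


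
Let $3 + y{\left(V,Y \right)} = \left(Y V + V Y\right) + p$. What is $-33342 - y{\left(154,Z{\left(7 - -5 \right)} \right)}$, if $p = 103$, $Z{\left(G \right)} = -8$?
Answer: $-30978$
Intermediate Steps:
$y{\left(V,Y \right)} = 100 + 2 V Y$ ($y{\left(V,Y \right)} = -3 + \left(\left(Y V + V Y\right) + 103\right) = -3 + \left(\left(V Y + V Y\right) + 103\right) = -3 + \left(2 V Y + 103\right) = -3 + \left(103 + 2 V Y\right) = 100 + 2 V Y$)
$-33342 - y{\left(154,Z{\left(7 - -5 \right)} \right)} = -33342 - \left(100 + 2 \cdot 154 \left(-8\right)\right) = -33342 - \left(100 - 2464\right) = -33342 - -2364 = -33342 + 2364 = -30978$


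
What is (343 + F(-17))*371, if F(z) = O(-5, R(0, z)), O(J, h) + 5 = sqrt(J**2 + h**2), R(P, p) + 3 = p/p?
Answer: 125398 + 371*sqrt(29) ≈ 1.2740e+5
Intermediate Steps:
R(P, p) = -2 (R(P, p) = -3 + p/p = -3 + 1 = -2)
O(J, h) = -5 + sqrt(J**2 + h**2)
F(z) = -5 + sqrt(29) (F(z) = -5 + sqrt((-5)**2 + (-2)**2) = -5 + sqrt(25 + 4) = -5 + sqrt(29))
(343 + F(-17))*371 = (343 + (-5 + sqrt(29)))*371 = (338 + sqrt(29))*371 = 125398 + 371*sqrt(29)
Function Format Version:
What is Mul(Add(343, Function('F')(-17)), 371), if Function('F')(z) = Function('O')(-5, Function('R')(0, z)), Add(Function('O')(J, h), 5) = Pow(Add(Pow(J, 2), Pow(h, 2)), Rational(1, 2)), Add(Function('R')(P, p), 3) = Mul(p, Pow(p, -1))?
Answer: Add(125398, Mul(371, Pow(29, Rational(1, 2)))) ≈ 1.2740e+5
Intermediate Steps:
Function('R')(P, p) = -2 (Function('R')(P, p) = Add(-3, Mul(p, Pow(p, -1))) = Add(-3, 1) = -2)
Function('O')(J, h) = Add(-5, Pow(Add(Pow(J, 2), Pow(h, 2)), Rational(1, 2)))
Function('F')(z) = Add(-5, Pow(29, Rational(1, 2))) (Function('F')(z) = Add(-5, Pow(Add(Pow(-5, 2), Pow(-2, 2)), Rational(1, 2))) = Add(-5, Pow(Add(25, 4), Rational(1, 2))) = Add(-5, Pow(29, Rational(1, 2))))
Mul(Add(343, Function('F')(-17)), 371) = Mul(Add(343, Add(-5, Pow(29, Rational(1, 2)))), 371) = Mul(Add(338, Pow(29, Rational(1, 2))), 371) = Add(125398, Mul(371, Pow(29, Rational(1, 2))))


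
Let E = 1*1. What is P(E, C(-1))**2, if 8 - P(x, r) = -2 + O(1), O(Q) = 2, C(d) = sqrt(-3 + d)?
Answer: 64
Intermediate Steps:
E = 1
P(x, r) = 8 (P(x, r) = 8 - (-2 + 2) = 8 - 1*0 = 8 + 0 = 8)
P(E, C(-1))**2 = 8**2 = 64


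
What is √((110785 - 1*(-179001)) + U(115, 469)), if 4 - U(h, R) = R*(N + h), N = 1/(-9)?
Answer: 2*√530791/3 ≈ 485.70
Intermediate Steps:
N = -⅑ (N = 1*(-⅑) = -⅑ ≈ -0.11111)
U(h, R) = 4 - R*(-⅑ + h)
√((110785 - 1*(-179001)) + U(115, 469)) = √((110785 - 1*(-179001)) + (4 + (⅑)*469 - 1*469*115)) = √((110785 + 179001) + (4 + 469/9 - 53935)) = √(289786 - 484910/9) = √(2123164/9) = 2*√530791/3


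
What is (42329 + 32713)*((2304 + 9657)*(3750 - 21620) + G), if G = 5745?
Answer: -16039276342650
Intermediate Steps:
(42329 + 32713)*((2304 + 9657)*(3750 - 21620) + G) = (42329 + 32713)*((2304 + 9657)*(3750 - 21620) + 5745) = 75042*(11961*(-17870) + 5745) = 75042*(-213743070 + 5745) = 75042*(-213737325) = -16039276342650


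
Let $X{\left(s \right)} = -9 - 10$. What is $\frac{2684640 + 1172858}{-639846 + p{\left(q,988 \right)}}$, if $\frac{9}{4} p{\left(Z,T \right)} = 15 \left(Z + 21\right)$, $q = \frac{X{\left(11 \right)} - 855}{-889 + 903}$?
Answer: $- \frac{40503729}{6721283} \approx -6.0262$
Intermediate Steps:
$X{\left(s \right)} = -19$ ($X{\left(s \right)} = -9 - 10 = -19$)
$q = - \frac{437}{7}$ ($q = \frac{-19 - 855}{-889 + 903} = - \frac{874}{14} = \left(-874\right) \frac{1}{14} = - \frac{437}{7} \approx -62.429$)
$p{\left(Z,T \right)} = 140 + \frac{20 Z}{3}$ ($p{\left(Z,T \right)} = \frac{4 \cdot 15 \left(Z + 21\right)}{9} = \frac{4 \cdot 15 \left(21 + Z\right)}{9} = \frac{4 \left(315 + 15 Z\right)}{9} = 140 + \frac{20 Z}{3}$)
$\frac{2684640 + 1172858}{-639846 + p{\left(q,988 \right)}} = \frac{2684640 + 1172858}{-639846 + \left(140 + \frac{20}{3} \left(- \frac{437}{7}\right)\right)} = \frac{3857498}{-639846 + \left(140 - \frac{8740}{21}\right)} = \frac{3857498}{-639846 - \frac{5800}{21}} = \frac{3857498}{- \frac{13442566}{21}} = 3857498 \left(- \frac{21}{13442566}\right) = - \frac{40503729}{6721283}$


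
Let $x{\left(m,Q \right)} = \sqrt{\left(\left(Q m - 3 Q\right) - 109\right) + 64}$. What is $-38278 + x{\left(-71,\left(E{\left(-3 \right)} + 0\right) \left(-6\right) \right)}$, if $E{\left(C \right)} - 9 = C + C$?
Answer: $-38278 + 3 \sqrt{143} \approx -38242.0$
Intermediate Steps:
$E{\left(C \right)} = 9 + 2 C$ ($E{\left(C \right)} = 9 + \left(C + C\right) = 9 + 2 C$)
$x{\left(m,Q \right)} = \sqrt{-45 - 3 Q + Q m}$ ($x{\left(m,Q \right)} = \sqrt{\left(\left(- 3 Q + Q m\right) - 109\right) + 64} = \sqrt{\left(-109 - 3 Q + Q m\right) + 64} = \sqrt{-45 - 3 Q + Q m}$)
$-38278 + x{\left(-71,\left(E{\left(-3 \right)} + 0\right) \left(-6\right) \right)} = -38278 + \sqrt{-45 - 3 \left(\left(9 + 2 \left(-3\right)\right) + 0\right) \left(-6\right) + \left(\left(9 + 2 \left(-3\right)\right) + 0\right) \left(-6\right) \left(-71\right)} = -38278 + \sqrt{-45 - 3 \left(\left(9 - 6\right) + 0\right) \left(-6\right) + \left(\left(9 - 6\right) + 0\right) \left(-6\right) \left(-71\right)} = -38278 + \sqrt{-45 - 3 \left(3 + 0\right) \left(-6\right) + \left(3 + 0\right) \left(-6\right) \left(-71\right)} = -38278 + \sqrt{-45 - 3 \cdot 3 \left(-6\right) + 3 \left(-6\right) \left(-71\right)} = -38278 + \sqrt{-45 - -54 - -1278} = -38278 + \sqrt{-45 + 54 + 1278} = -38278 + \sqrt{1287} = -38278 + 3 \sqrt{143}$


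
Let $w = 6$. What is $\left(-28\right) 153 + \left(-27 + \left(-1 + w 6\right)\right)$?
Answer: $-4276$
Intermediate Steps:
$\left(-28\right) 153 + \left(-27 + \left(-1 + w 6\right)\right) = \left(-28\right) 153 + \left(-27 + \left(-1 + 6 \cdot 6\right)\right) = -4284 + \left(-27 + \left(-1 + 36\right)\right) = -4284 + \left(-27 + 35\right) = -4284 + 8 = -4276$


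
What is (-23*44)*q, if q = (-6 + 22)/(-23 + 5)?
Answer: 8096/9 ≈ 899.56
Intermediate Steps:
q = -8/9 (q = 16/(-18) = 16*(-1/18) = -8/9 ≈ -0.88889)
(-23*44)*q = -23*44*(-8/9) = -1012*(-8/9) = 8096/9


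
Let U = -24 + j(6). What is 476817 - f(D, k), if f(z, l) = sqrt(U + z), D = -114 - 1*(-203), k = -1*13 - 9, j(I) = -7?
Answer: 476817 - sqrt(58) ≈ 4.7681e+5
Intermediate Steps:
k = -22 (k = -13 - 9 = -22)
D = 89 (D = -114 + 203 = 89)
U = -31 (U = -24 - 7 = -31)
f(z, l) = sqrt(-31 + z)
476817 - f(D, k) = 476817 - sqrt(-31 + 89) = 476817 - sqrt(58)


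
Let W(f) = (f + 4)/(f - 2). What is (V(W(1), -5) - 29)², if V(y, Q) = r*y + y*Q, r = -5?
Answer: 441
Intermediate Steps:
W(f) = (4 + f)/(-2 + f)
V(y, Q) = -5*y + Q*y (V(y, Q) = -5*y + y*Q = -5*y + Q*y)
(V(W(1), -5) - 29)² = (((4 + 1)/(-2 + 1))*(-5 - 5) - 29)² = ((5/(-1))*(-10) - 29)² = (-1*5*(-10) - 29)² = (-5*(-10) - 29)² = (50 - 29)² = 21² = 441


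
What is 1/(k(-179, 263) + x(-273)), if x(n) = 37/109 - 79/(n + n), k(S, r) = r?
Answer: 59514/15680995 ≈ 0.0037953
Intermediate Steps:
x(n) = 37/109 - 79/(2*n) (x(n) = 37*(1/109) - 79*1/(2*n) = 37/109 - 79/(2*n))
1/(k(-179, 263) + x(-273)) = 1/(263 + (1/218)*(-8611 + 74*(-273))/(-273)) = 1/(263 + (1/218)*(-1/273)*(-8611 - 20202)) = 1/(263 + (1/218)*(-1/273)*(-28813)) = 1/(263 + 28813/59514) = 1/(15680995/59514) = 59514/15680995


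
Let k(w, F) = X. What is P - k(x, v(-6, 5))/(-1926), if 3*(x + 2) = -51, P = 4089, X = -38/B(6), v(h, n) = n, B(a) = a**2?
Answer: 141757433/34668 ≈ 4089.0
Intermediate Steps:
X = -19/18 (X = -38/(6**2) = -38/36 = -38*1/36 = -19/18 ≈ -1.0556)
x = -19 (x = -2 + (1/3)*(-51) = -2 - 17 = -19)
k(w, F) = -19/18
P - k(x, v(-6, 5))/(-1926) = 4089 - (-19)/(18*(-1926)) = 4089 - (-19)*(-1)/(18*1926) = 4089 - 1*19/34668 = 4089 - 19/34668 = 141757433/34668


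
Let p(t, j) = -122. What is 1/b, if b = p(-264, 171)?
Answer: -1/122 ≈ -0.0081967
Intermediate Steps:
b = -122
1/b = 1/(-122) = -1/122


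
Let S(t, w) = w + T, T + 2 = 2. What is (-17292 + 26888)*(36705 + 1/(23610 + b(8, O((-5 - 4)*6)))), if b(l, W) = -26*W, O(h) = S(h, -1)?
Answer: 2081274955019/5909 ≈ 3.5222e+8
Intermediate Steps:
T = 0 (T = -2 + 2 = 0)
S(t, w) = w (S(t, w) = w + 0 = w)
O(h) = -1
(-17292 + 26888)*(36705 + 1/(23610 + b(8, O((-5 - 4)*6)))) = (-17292 + 26888)*(36705 + 1/(23610 - 26*(-1))) = 9596*(36705 + 1/(23610 + 26)) = 9596*(36705 + 1/23636) = 9596*(867559381/23636) = 2081274955019/5909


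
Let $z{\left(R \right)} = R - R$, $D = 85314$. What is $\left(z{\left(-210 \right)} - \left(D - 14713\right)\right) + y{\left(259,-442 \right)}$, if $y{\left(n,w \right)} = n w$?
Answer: $-185079$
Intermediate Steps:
$z{\left(R \right)} = 0$
$\left(z{\left(-210 \right)} - \left(D - 14713\right)\right) + y{\left(259,-442 \right)} = \left(0 - \left(85314 - 14713\right)\right) + 259 \left(-442\right) = \left(0 - 70601\right) - 114478 = -70601 - 114478 = -185079$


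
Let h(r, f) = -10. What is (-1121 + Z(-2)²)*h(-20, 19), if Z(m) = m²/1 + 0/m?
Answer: 11050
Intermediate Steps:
Z(m) = m² (Z(m) = m²*1 + 0 = m² + 0 = m²)
(-1121 + Z(-2)²)*h(-20, 19) = (-1121 + ((-2)²)²)*(-10) = (-1121 + 4²)*(-10) = (-1121 + 16)*(-10) = -1105*(-10) = 11050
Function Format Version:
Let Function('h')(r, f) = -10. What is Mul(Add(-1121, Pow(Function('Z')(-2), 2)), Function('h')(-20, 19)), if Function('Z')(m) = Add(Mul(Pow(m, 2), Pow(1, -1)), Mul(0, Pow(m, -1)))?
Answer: 11050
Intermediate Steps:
Function('Z')(m) = Pow(m, 2) (Function('Z')(m) = Add(Mul(Pow(m, 2), 1), 0) = Add(Pow(m, 2), 0) = Pow(m, 2))
Mul(Add(-1121, Pow(Function('Z')(-2), 2)), Function('h')(-20, 19)) = Mul(Add(-1121, Pow(Pow(-2, 2), 2)), -10) = Mul(Add(-1121, Pow(4, 2)), -10) = Mul(Add(-1121, 16), -10) = Mul(-1105, -10) = 11050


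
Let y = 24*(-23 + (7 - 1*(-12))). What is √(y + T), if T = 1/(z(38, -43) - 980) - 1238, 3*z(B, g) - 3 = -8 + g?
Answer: I*√330837585/498 ≈ 36.524*I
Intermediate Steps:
z(B, g) = -5/3 + g/3 (z(B, g) = 1 + (-8 + g)/3 = 1 + (-8/3 + g/3) = -5/3 + g/3)
y = -96 (y = 24*(-23 + (7 + 12)) = 24*(-23 + 19) = 24*(-4) = -96)
T = -1233049/996 (T = 1/((-5/3 + (⅓)*(-43)) - 980) - 1238 = 1/((-5/3 - 43/3) - 980) - 1238 = 1/(-16 - 980) - 1238 = 1/(-996) - 1238 = -1/996 - 1238 = -1233049/996 ≈ -1238.0)
√(y + T) = √(-96 - 1233049/996) = √(-1328665/996) = I*√330837585/498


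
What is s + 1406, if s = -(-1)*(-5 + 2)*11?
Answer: 1373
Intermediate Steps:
s = -33 (s = -(-1)*(-3)*11 = -1*3*11 = -3*11 = -33)
s + 1406 = -33 + 1406 = 1373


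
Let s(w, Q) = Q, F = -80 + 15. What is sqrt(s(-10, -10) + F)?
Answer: 5*I*sqrt(3) ≈ 8.6602*I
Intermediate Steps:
F = -65
sqrt(s(-10, -10) + F) = sqrt(-10 - 65) = sqrt(-75) = 5*I*sqrt(3)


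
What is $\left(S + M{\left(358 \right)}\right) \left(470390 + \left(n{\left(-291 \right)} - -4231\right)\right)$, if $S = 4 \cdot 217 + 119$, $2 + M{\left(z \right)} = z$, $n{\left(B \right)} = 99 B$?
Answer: $598725516$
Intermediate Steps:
$M{\left(z \right)} = -2 + z$
$S = 987$ ($S = 868 + 119 = 987$)
$\left(S + M{\left(358 \right)}\right) \left(470390 + \left(n{\left(-291 \right)} - -4231\right)\right) = \left(987 + \left(-2 + 358\right)\right) \left(470390 + \left(99 \left(-291\right) - -4231\right)\right) = \left(987 + 356\right) \left(470390 + \left(-28809 + 4231\right)\right) = 1343 \left(470390 - 24578\right) = 1343 \cdot 445812 = 598725516$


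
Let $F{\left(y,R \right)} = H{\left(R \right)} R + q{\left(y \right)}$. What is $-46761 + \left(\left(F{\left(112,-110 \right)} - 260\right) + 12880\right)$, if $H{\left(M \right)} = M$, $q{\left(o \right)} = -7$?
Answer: $-22048$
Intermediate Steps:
$F{\left(y,R \right)} = -7 + R^{2}$ ($F{\left(y,R \right)} = R R - 7 = R^{2} - 7 = -7 + R^{2}$)
$-46761 + \left(\left(F{\left(112,-110 \right)} - 260\right) + 12880\right) = -46761 + \left(\left(\left(-7 + \left(-110\right)^{2}\right) - 260\right) + 12880\right) = -46761 + \left(\left(\left(-7 + 12100\right) - 260\right) + 12880\right) = -46761 + \left(\left(12093 - 260\right) + 12880\right) = -46761 + \left(11833 + 12880\right) = -46761 + 24713 = -22048$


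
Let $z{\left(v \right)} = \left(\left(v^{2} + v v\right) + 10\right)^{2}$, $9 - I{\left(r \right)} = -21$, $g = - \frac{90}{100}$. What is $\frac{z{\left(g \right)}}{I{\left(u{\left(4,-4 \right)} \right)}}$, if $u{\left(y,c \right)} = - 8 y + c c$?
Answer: $\frac{337561}{75000} \approx 4.5008$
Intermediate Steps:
$u{\left(y,c \right)} = c^{2} - 8 y$ ($u{\left(y,c \right)} = - 8 y + c^{2} = c^{2} - 8 y$)
$g = - \frac{9}{10}$ ($g = \left(-90\right) \frac{1}{100} = - \frac{9}{10} \approx -0.9$)
$I{\left(r \right)} = 30$ ($I{\left(r \right)} = 9 - -21 = 9 + 21 = 30$)
$z{\left(v \right)} = \left(10 + 2 v^{2}\right)^{2}$ ($z{\left(v \right)} = \left(\left(v^{2} + v^{2}\right) + 10\right)^{2} = \left(2 v^{2} + 10\right)^{2} = \left(10 + 2 v^{2}\right)^{2}$)
$\frac{z{\left(g \right)}}{I{\left(u{\left(4,-4 \right)} \right)}} = \frac{4 \left(5 + \left(- \frac{9}{10}\right)^{2}\right)^{2}}{30} = 4 \left(5 + \frac{81}{100}\right)^{2} \cdot \frac{1}{30} = 4 \left(\frac{581}{100}\right)^{2} \cdot \frac{1}{30} = 4 \cdot \frac{337561}{10000} \cdot \frac{1}{30} = \frac{337561}{2500} \cdot \frac{1}{30} = \frac{337561}{75000}$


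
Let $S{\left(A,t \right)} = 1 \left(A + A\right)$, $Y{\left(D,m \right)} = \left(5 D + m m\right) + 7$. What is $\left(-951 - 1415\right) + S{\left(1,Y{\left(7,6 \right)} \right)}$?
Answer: $-2364$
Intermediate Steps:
$Y{\left(D,m \right)} = 7 + m^{2} + 5 D$ ($Y{\left(D,m \right)} = \left(5 D + m^{2}\right) + 7 = \left(m^{2} + 5 D\right) + 7 = 7 + m^{2} + 5 D$)
$S{\left(A,t \right)} = 2 A$ ($S{\left(A,t \right)} = 1 \cdot 2 A = 2 A$)
$\left(-951 - 1415\right) + S{\left(1,Y{\left(7,6 \right)} \right)} = \left(-951 - 1415\right) + 2 \cdot 1 = \left(-951 - 1415\right) + 2 = -2366 + 2 = -2364$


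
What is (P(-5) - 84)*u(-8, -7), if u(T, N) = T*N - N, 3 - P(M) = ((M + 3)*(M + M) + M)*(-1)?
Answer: -4158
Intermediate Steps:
P(M) = 3 + M + 2*M*(3 + M) (P(M) = 3 - ((M + 3)*(M + M) + M)*(-1) = 3 - ((3 + M)*(2*M) + M)*(-1) = 3 - (2*M*(3 + M) + M)*(-1) = 3 - (M + 2*M*(3 + M))*(-1) = 3 - (-M - 2*M*(3 + M)) = 3 + (M + 2*M*(3 + M)) = 3 + M + 2*M*(3 + M))
u(T, N) = -N + N*T (u(T, N) = N*T - N = -N + N*T)
(P(-5) - 84)*u(-8, -7) = ((3 + 2*(-5)² + 7*(-5)) - 84)*(-7*(-1 - 8)) = ((3 + 2*25 - 35) - 84)*(-7*(-9)) = ((3 + 50 - 35) - 84)*63 = (18 - 84)*63 = -66*63 = -4158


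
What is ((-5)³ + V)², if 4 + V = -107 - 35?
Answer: 73441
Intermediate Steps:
V = -146 (V = -4 + (-107 - 35) = -4 - 142 = -146)
((-5)³ + V)² = ((-5)³ - 146)² = (-125 - 146)² = (-271)² = 73441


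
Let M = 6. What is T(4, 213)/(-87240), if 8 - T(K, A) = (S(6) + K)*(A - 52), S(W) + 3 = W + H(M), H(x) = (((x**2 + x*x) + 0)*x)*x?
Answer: 139477/29080 ≈ 4.7963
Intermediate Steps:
H(x) = 2*x**4 (H(x) = (((x**2 + x**2) + 0)*x)*x = ((2*x**2 + 0)*x)*x = ((2*x**2)*x)*x = (2*x**3)*x = 2*x**4)
S(W) = 2589 + W (S(W) = -3 + (W + 2*6**4) = -3 + (W + 2*1296) = -3 + (W + 2592) = -3 + (2592 + W) = 2589 + W)
T(K, A) = 8 - (-52 + A)*(2595 + K) (T(K, A) = 8 - ((2589 + 6) + K)*(A - 52) = 8 - (2595 + K)*(-52 + A) = 8 - (-52 + A)*(2595 + K))
T(4, 213)/(-87240) = (134948 - 2595*213 + 52*4 - 1*213*4)/(-87240) = (134948 - 552735 + 208 - 852)*(-1/87240) = -418431*(-1/87240) = 139477/29080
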